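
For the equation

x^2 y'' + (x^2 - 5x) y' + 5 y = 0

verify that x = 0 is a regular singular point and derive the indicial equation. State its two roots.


Divide by x^2 to reach normal form y'' + P_1(x) y' + P_2(x) y = 0 with P_1(x) = 1 - 5/x and P_2(x) = 5/x^2.
x = 0 is a singular point because the y'-coefficient 1 - 5/x has a pole at x = 0 and the y-coefficient 5/x^2 has a pole at x = 0.
It is a regular singular point because x P_1(x) = p(x) = x - 5 and x^2 P_2(x) = q(x) = 5 are polynomials, hence analytic at x = 0.
p(0) = -5,  q(0) = 5.
Indicial equation: r(r-1) + p(0) r + q(0) = 0, i.e. r^2 + (p(0) - 1) r + q(0) = 0, i.e. r^2 - 6 r + 5 = 0.
Discriminant: (-6)^2 - 4(5) = 16, so r = (6 ± 4)/2.
Solving: r_1 = 5, r_2 = 1.

indicial: r^2 - 6 r + 5 = 0; roots r_1 = 5, r_2 = 1


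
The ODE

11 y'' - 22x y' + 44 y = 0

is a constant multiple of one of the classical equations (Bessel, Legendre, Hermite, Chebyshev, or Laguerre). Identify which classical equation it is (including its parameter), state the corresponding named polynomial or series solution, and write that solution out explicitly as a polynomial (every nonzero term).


All three coefficients share the factor 11; dividing through by 11 gives  y'' - 2x y' + 4 y = 0.
This matches the Hermite equation y'' - 2x y' + 2n y = 0 with 2n = 4, so n = 2; the polynomial solution is H_2(x).
With y = sum_k a_k x^k, matching x^k gives (k+2)(k+1) a_{k+2} = 2(k - n) a_k = 2(k - 2) a_k. The right side vanishes at k = 2, so the series with the parity of 2 terminates at degree 2.
Standard normalization: leading coefficient of H_n is 2^n, so a_2 = 2^2 = 4. Work downward with a_k = (k+1)(k+2) a_{k+2} / (2(k - n)):
  a_0 = (1)(2)(4) / (2(0 - 2)) = 8/(-4) = -2
Hence H_2(x) = 4 x^2 - 2.

H_2(x); series = 4 x^2 - 2


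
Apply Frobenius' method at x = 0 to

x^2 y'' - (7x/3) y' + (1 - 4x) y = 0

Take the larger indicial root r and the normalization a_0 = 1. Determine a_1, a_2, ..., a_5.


Write in Frobenius form y'' + (p(x)/x) y' + (q(x)/x^2) y = 0:
  p(x) = -7/3,  q(x) = 1 - 4x.
Indicial equation: r(r-1) + (-7/3) r + (1) = 0 -> roots r_1 = 3, r_2 = 1/3.
Take r = r_1 = 3. Let y(x) = x^r sum_{n>=0} a_n x^n with a_0 = 1.
Substitute y = x^r sum a_n x^n and match x^{r+n}. The recurrence is
  D(n) a_n - 4 a_{n-1} = 0,  where D(n) = (r+n)(r+n-1) + (-7/3)(r+n) + (1).
  a_n = 4 / D(n) * a_{n-1}.
Since the indicial polynomial factors as (r - r_1)(r - r_2), D(n) = (r_1 + n - r_1)(r_1 + n - r_2) = n(n + 8/3).
Evaluating step by step (a_0 = 1):
  n = 1: D(1) = 1(1 + 8/3) = 11/3; numerator = 4(1) = 4; a_1 = (4)/(11/3) = 12/11
  n = 2: D(2) = 2(2 + 8/3) = 28/3; numerator = 4(12/11) = 48/11; a_2 = (48/11)/(28/3) = 36/77
  n = 3: D(3) = 3(3 + 8/3) = 17; numerator = 4(36/77) = 144/77; a_3 = (144/77)/(17) = 144/1309
  n = 4: D(4) = 4(4 + 8/3) = 80/3; numerator = 4(144/1309) = 576/1309; a_4 = (576/1309)/(80/3) = 108/6545
  n = 5: D(5) = 5(5 + 8/3) = 115/3; numerator = 4(108/6545) = 432/6545; a_5 = (432/6545)/(115/3) = 1296/752675

r = 3; a_0 = 1; a_1 = 12/11; a_2 = 36/77; a_3 = 144/1309; a_4 = 108/6545; a_5 = 1296/752675


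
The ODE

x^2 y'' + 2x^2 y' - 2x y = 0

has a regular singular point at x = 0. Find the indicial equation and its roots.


Divide by x^2 to reach normal form y'' + P_1(x) y' + P_2(x) y = 0 with P_1(x) = 2 and P_2(x) = -2/x.
x = 0 is a singular point because the y-coefficient -2/x has a pole at x = 0.
It is a regular singular point because x P_1(x) = p(x) = 2x and x^2 P_2(x) = q(x) = -2x are polynomials, hence analytic at x = 0.
p(0) = 0,  q(0) = 0.
Indicial equation: r(r-1) + p(0) r + q(0) = 0, i.e. r^2 + (p(0) - 1) r + q(0) = 0, i.e. r^2 - 1 r = 0.
Discriminant: (-1)^2 - 4(0) = 1, so r = (1 ± 1)/2.
Solving: r_1 = 1, r_2 = 0.

indicial: r^2 - 1 r = 0; roots r_1 = 1, r_2 = 0


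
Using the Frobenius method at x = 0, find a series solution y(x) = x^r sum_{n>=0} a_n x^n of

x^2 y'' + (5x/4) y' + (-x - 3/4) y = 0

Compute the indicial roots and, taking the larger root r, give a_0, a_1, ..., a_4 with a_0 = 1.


Write in Frobenius form y'' + (p(x)/x) y' + (q(x)/x^2) y = 0:
  p(x) = 5/4,  q(x) = -x - 3/4.
Indicial equation: r(r-1) + (5/4) r + (-3/4) = 0 -> roots r_1 = 3/4, r_2 = -1.
Take r = r_1 = 3/4. Let y(x) = x^r sum_{n>=0} a_n x^n with a_0 = 1.
Substitute y = x^r sum a_n x^n and match x^{r+n}. The recurrence is
  D(n) a_n - 1 a_{n-1} = 0,  where D(n) = (r+n)(r+n-1) + (5/4)(r+n) + (-3/4).
  a_n = 1 / D(n) * a_{n-1}.
Since the indicial polynomial factors as (r - r_1)(r - r_2), D(n) = (r_1 + n - r_1)(r_1 + n - r_2) = n(n + 7/4).
Evaluating step by step (a_0 = 1):
  n = 1: D(1) = 1(1 + 7/4) = 11/4; numerator = 1(1) = 1; a_1 = (1)/(11/4) = 4/11
  n = 2: D(2) = 2(2 + 7/4) = 15/2; numerator = 1(4/11) = 4/11; a_2 = (4/11)/(15/2) = 8/165
  n = 3: D(3) = 3(3 + 7/4) = 57/4; numerator = 1(8/165) = 8/165; a_3 = (8/165)/(57/4) = 32/9405
  n = 4: D(4) = 4(4 + 7/4) = 23; numerator = 1(32/9405) = 32/9405; a_4 = (32/9405)/(23) = 32/216315

r = 3/4; a_0 = 1; a_1 = 4/11; a_2 = 8/165; a_3 = 32/9405; a_4 = 32/216315


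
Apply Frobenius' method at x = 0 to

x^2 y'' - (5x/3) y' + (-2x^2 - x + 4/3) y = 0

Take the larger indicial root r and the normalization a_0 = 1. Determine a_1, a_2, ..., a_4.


Write in Frobenius form y'' + (p(x)/x) y' + (q(x)/x^2) y = 0:
  p(x) = -5/3,  q(x) = -2x^2 - x + 4/3.
Indicial equation: r(r-1) + (-5/3) r + (4/3) = 0 -> roots r_1 = 2, r_2 = 2/3.
Take r = r_1 = 2. Let y(x) = x^r sum_{n>=0} a_n x^n with a_0 = 1.
Substitute y = x^r sum a_n x^n and match x^{r+n}. The recurrence is
  D(n) a_n - 1 a_{n-1} - 2 a_{n-2} = 0,  where D(n) = (r+n)(r+n-1) + (-5/3)(r+n) + (4/3).
  a_n = [1 a_{n-1} + 2 a_{n-2}] / D(n).
Since the indicial polynomial factors as (r - r_1)(r - r_2), D(n) = (r_1 + n - r_1)(r_1 + n - r_2) = n(n + 4/3).
Evaluating step by step (a_0 = 1):
  n = 1: D(1) = 1(1 + 4/3) = 7/3; numerator = 1(1) = 1; a_1 = (1)/(7/3) = 3/7
  n = 2: D(2) = 2(2 + 4/3) = 20/3; numerator = 1(3/7) + 2(1) = 17/7; a_2 = (17/7)/(20/3) = 51/140
  n = 3: D(3) = 3(3 + 4/3) = 13; numerator = 1(51/140) + 2(3/7) = 171/140; a_3 = (171/140)/(13) = 171/1820
  n = 4: D(4) = 4(4 + 4/3) = 64/3; numerator = 1(171/1820) + 2(51/140) = 1497/1820; a_4 = (1497/1820)/(64/3) = 4491/116480

r = 2; a_0 = 1; a_1 = 3/7; a_2 = 51/140; a_3 = 171/1820; a_4 = 4491/116480


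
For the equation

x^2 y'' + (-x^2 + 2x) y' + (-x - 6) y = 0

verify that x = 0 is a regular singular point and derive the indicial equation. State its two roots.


Divide by x^2 to reach normal form y'' + P_1(x) y' + P_2(x) y = 0 with P_1(x) = -1 + 2/x and P_2(x) = -1/x - 6/x^2.
x = 0 is a singular point because the y'-coefficient -1 + 2/x has a pole at x = 0 and the y-coefficient -1/x - 6/x^2 has a pole at x = 0.
It is a regular singular point because x P_1(x) = p(x) = 2 - x and x^2 P_2(x) = q(x) = -x - 6 are polynomials, hence analytic at x = 0.
p(0) = 2,  q(0) = -6.
Indicial equation: r(r-1) + p(0) r + q(0) = 0, i.e. r^2 + (p(0) - 1) r + q(0) = 0, i.e. r^2 + 1 r - 6 = 0.
Discriminant: (1)^2 - 4(-6) = 25, so r = (-1 ± 5)/2.
Solving: r_1 = 2, r_2 = -3.

indicial: r^2 + 1 r - 6 = 0; roots r_1 = 2, r_2 = -3


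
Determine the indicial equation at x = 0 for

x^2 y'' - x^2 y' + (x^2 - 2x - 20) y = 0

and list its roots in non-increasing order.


Divide by x^2 to reach normal form y'' + P_1(x) y' + P_2(x) y = 0 with P_1(x) = -1 and P_2(x) = 1 - 2/x - 20/x^2.
x = 0 is a singular point because the y-coefficient 1 - 2/x - 20/x^2 has a pole at x = 0.
It is a regular singular point because x P_1(x) = p(x) = -x and x^2 P_2(x) = q(x) = x^2 - 2x - 20 are polynomials, hence analytic at x = 0.
p(0) = 0,  q(0) = -20.
Indicial equation: r(r-1) + p(0) r + q(0) = 0, i.e. r^2 + (p(0) - 1) r + q(0) = 0, i.e. r^2 - 1 r - 20 = 0.
Discriminant: (-1)^2 - 4(-20) = 81, so r = (1 ± 9)/2.
Solving: r_1 = 5, r_2 = -4.

indicial: r^2 - 1 r - 20 = 0; roots r_1 = 5, r_2 = -4


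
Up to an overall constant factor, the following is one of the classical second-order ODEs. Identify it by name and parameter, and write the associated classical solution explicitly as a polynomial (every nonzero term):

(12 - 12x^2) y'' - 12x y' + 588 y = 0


All three coefficients share the factor 12; dividing through by 12 gives  (1 - x^2) y'' - x y' + 49 y = 0.
This matches the Chebyshev equation (1 - x^2) y'' - x y' + n^2 y = 0 (note the -x y' term, not -2x y') with n^2 = 49, so n = 7; the polynomial solution is T_7(x).
With y = sum_k a_k x^k, matching x^k gives (k+2)(k+1) a_{k+2} = (k^2 - n^2) a_k = (k - 7)(k + 7) a_k. The right side vanishes at k = 7, so the series with the parity of 7 terminates at degree 7.
Standard normalization: leading coefficient of T_n is 2^(n-1), so a_7 = 2^6 = 64. Work downward with a_k = (k+1)(k+2) a_{k+2} / ((k - 7)(k + 7)):
  a_5 = (6)(7)(64) / ((5 - 7)(5 + 7)) = 2688/(-24) = -112
  a_3 = (4)(5)(-112) / ((3 - 7)(3 + 7)) = -2240/(-40) = 56
  a_1 = (2)(3)(56) / ((1 - 7)(1 + 7)) = 336/(-48) = -7
Hence T_7(x) = 64 x^7 - 112 x^5 + 56 x^3 - 7 x.

T_7(x); series = 64 x^7 - 112 x^5 + 56 x^3 - 7 x


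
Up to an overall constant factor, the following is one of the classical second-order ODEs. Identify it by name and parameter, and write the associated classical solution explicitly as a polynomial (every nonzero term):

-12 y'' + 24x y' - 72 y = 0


All three coefficients share the factor -12; dividing through by -12 gives  y'' - 2x y' + 6 y = 0.
This matches the Hermite equation y'' - 2x y' + 2n y = 0 with 2n = 6, so n = 3; the polynomial solution is H_3(x).
With y = sum_k a_k x^k, matching x^k gives (k+2)(k+1) a_{k+2} = 2(k - n) a_k = 2(k - 3) a_k. The right side vanishes at k = 3, so the series with the parity of 3 terminates at degree 3.
Standard normalization: leading coefficient of H_n is 2^n, so a_3 = 2^3 = 8. Work downward with a_k = (k+1)(k+2) a_{k+2} / (2(k - n)):
  a_1 = (2)(3)(8) / (2(1 - 3)) = 48/(-4) = -12
Hence H_3(x) = 8 x^3 - 12 x.

H_3(x); series = 8 x^3 - 12 x


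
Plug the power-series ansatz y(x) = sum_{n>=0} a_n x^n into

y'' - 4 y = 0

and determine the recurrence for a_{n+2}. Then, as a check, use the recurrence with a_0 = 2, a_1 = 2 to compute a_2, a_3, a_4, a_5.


Substitute y = sum_n a_n x^n into y'' + (const) y = 0.
y''(x) = sum_{n>=0} (n+2)(n+1) a_{n+2} x^n.
The ODE becomes sum_n [(n+2)(n+1) a_{n+2} - 4 a_n] x^n = 0.
Setting each coefficient to zero gives the recurrence:
  (n+2)(n+1) a_{n+2} - 4 a_n = 0,
  a_{n+2} = 4 / ((n+1)(n+2)) a_n.

Check with a_0 = 2, a_1 = 2 (apply the recurrence for n = 0, 1, 2, 3): a_0 = 2, a_1 = 2, a_2 = 4, a_3 = 4/3, a_4 = 4/3, a_5 = 4/15.

a_{n+2} = 4/((n+1)(n+2)) * a_n; check: a_0 = 2, a_1 = 2, a_2 = 4, a_3 = 4/3, a_4 = 4/3, a_5 = 4/15


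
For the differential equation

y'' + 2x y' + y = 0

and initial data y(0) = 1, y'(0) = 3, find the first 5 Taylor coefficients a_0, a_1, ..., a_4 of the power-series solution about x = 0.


Ansatz: y(x) = sum_{n>=0} a_n x^n, so y'(x) = sum_{n>=1} n a_n x^(n-1) and y''(x) = sum_{n>=2} n(n-1) a_n x^(n-2).
Substitute into P(x) y'' + Q(x) y' + R(x) y = 0 with P(x) = 1, Q(x) = 2x, R(x) = 1, and match powers of x.
Initial conditions: a_0 = 1, a_1 = 3.
Setting the coefficient of each power of x to zero and solving order by order (substituting the coefficients already found):
  x^0: 2 a_2 + a_0 = 0  ->  2 a_2 = -a_0 = -1  ->  a_2 = -1/2
  x^1: 6 a_3 + 3 a_1 = 0  ->  6 a_3 = -3 a_1 = -9  ->  a_3 = -3/2
  x^2: 12 a_4 + 5 a_2 = 0  ->  12 a_4 = -5 a_2 = 5/2  ->  a_4 = 5/24
Truncated series: y(x) = 1 + 3 x - (1/2) x^2 - (3/2) x^3 + (5/24) x^4 + O(x^5).

a_0 = 1; a_1 = 3; a_2 = -1/2; a_3 = -3/2; a_4 = 5/24


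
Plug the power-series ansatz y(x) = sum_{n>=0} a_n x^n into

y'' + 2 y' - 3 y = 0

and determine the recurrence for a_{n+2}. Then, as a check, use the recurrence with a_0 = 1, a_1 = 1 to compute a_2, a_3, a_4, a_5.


Substitute y = sum_n a_n x^n.
y''(x) has coefficient (n+2)(n+1) a_{n+2} at x^n;
2 y'(x) has coefficient 2 (n+1) a_{n+1} at x^n;
-3 y(x) has coefficient -3 a_n at x^n.
Matching x^n: (n+2)(n+1) a_{n+2} + 2 (n+1) a_{n+1} - 3 a_n = 0.
Thus a_{n+2} = [-2 (n+1) a_{n+1} + 3 a_n] / ((n+1)(n+2)).

Check with a_0 = 1, a_1 = 1 (apply the recurrence for n = 0, 1, 2, 3): a_0 = 1, a_1 = 1, a_2 = 1/2, a_3 = 1/6, a_4 = 1/24, a_5 = 1/120.

a_(n+2) = [-2 (n+1) a_(n+1) + 3 a_n] / ((n+1)(n+2)); check: a_0 = 1, a_1 = 1, a_2 = 1/2, a_3 = 1/6, a_4 = 1/24, a_5 = 1/120


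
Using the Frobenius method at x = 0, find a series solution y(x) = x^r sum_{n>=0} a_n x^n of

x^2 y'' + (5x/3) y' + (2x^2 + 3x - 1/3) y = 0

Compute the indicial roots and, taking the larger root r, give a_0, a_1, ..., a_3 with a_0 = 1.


Write in Frobenius form y'' + (p(x)/x) y' + (q(x)/x^2) y = 0:
  p(x) = 5/3,  q(x) = 2x^2 + 3x - 1/3.
Indicial equation: r(r-1) + (5/3) r + (-1/3) = 0 -> roots r_1 = 1/3, r_2 = -1.
Take r = r_1 = 1/3. Let y(x) = x^r sum_{n>=0} a_n x^n with a_0 = 1.
Substitute y = x^r sum a_n x^n and match x^{r+n}. The recurrence is
  D(n) a_n + 3 a_{n-1} + 2 a_{n-2} = 0,  where D(n) = (r+n)(r+n-1) + (5/3)(r+n) + (-1/3).
  a_n = [-3 a_{n-1} - 2 a_{n-2}] / D(n).
Since the indicial polynomial factors as (r - r_1)(r - r_2), D(n) = (r_1 + n - r_1)(r_1 + n - r_2) = n(n + 4/3).
Evaluating step by step (a_0 = 1):
  n = 1: D(1) = 1(1 + 4/3) = 7/3; numerator = -3(1) = -3; a_1 = (-3)/(7/3) = -9/7
  n = 2: D(2) = 2(2 + 4/3) = 20/3; numerator = -3(-9/7) - 2(1) = 13/7; a_2 = (13/7)/(20/3) = 39/140
  n = 3: D(3) = 3(3 + 4/3) = 13; numerator = -3(39/140) - 2(-9/7) = 243/140; a_3 = (243/140)/(13) = 243/1820

r = 1/3; a_0 = 1; a_1 = -9/7; a_2 = 39/140; a_3 = 243/1820


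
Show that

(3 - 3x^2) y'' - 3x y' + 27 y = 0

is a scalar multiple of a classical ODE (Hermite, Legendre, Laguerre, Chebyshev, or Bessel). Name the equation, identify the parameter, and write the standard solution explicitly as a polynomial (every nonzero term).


All three coefficients share the factor 3; dividing through by 3 gives  (1 - x^2) y'' - x y' + 9 y = 0.
This matches the Chebyshev equation (1 - x^2) y'' - x y' + n^2 y = 0 (note the -x y' term, not -2x y') with n^2 = 9, so n = 3; the polynomial solution is T_3(x).
With y = sum_k a_k x^k, matching x^k gives (k+2)(k+1) a_{k+2} = (k^2 - n^2) a_k = (k - 3)(k + 3) a_k. The right side vanishes at k = 3, so the series with the parity of 3 terminates at degree 3.
Standard normalization: leading coefficient of T_n is 2^(n-1), so a_3 = 2^2 = 4. Work downward with a_k = (k+1)(k+2) a_{k+2} / ((k - 3)(k + 3)):
  a_1 = (2)(3)(4) / ((1 - 3)(1 + 3)) = 24/(-8) = -3
Hence T_3(x) = 4 x^3 - 3 x.

T_3(x); series = 4 x^3 - 3 x


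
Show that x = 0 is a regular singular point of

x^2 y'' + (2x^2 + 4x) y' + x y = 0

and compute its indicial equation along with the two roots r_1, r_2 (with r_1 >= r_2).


Divide by x^2 to reach normal form y'' + P_1(x) y' + P_2(x) y = 0 with P_1(x) = 2 + 4/x and P_2(x) = 1/x.
x = 0 is a singular point because the y'-coefficient 2 + 4/x has a pole at x = 0 and the y-coefficient 1/x has a pole at x = 0.
It is a regular singular point because x P_1(x) = p(x) = 2x + 4 and x^2 P_2(x) = q(x) = x are polynomials, hence analytic at x = 0.
p(0) = 4,  q(0) = 0.
Indicial equation: r(r-1) + p(0) r + q(0) = 0, i.e. r^2 + (p(0) - 1) r + q(0) = 0, i.e. r^2 + 3 r = 0.
Discriminant: (3)^2 - 4(0) = 9, so r = (-3 ± 3)/2.
Solving: r_1 = 0, r_2 = -3.

indicial: r^2 + 3 r = 0; roots r_1 = 0, r_2 = -3


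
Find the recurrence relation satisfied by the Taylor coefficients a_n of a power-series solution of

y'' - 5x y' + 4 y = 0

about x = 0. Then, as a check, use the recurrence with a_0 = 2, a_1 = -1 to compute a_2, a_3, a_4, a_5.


Substitute y = sum_n a_n x^n.
y''(x) has coefficient (n+2)(n+1) a_{n+2} at x^n;
-5 x y'(x) has coefficient -5 n a_n at x^n (shift);
4 y(x) has coefficient 4 a_n at x^n.
Matching x^n: (n+2)(n+1) a_{n+2} + (-5n + 4) a_n = 0.
Thus a_{n+2} = (5n - 4) / ((n+1)(n+2)) * a_n.

Check with a_0 = 2, a_1 = -1 (apply the recurrence for n = 0, 1, 2, 3): a_0 = 2, a_1 = -1, a_2 = -4, a_3 = -1/6, a_4 = -2, a_5 = -11/120.

a_(n+2) = (5n - 4) / ((n+1)(n+2)) * a_n; check: a_0 = 2, a_1 = -1, a_2 = -4, a_3 = -1/6, a_4 = -2, a_5 = -11/120


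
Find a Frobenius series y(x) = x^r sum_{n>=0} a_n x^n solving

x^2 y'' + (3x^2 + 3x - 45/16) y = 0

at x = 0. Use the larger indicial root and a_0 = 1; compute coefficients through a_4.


Write in Frobenius form y'' + (p(x)/x) y' + (q(x)/x^2) y = 0:
  p(x) = 0,  q(x) = 3x^2 + 3x - 45/16.
Indicial equation: r(r-1) + (0) r + (-45/16) = 0 -> roots r_1 = 9/4, r_2 = -5/4.
Take r = r_1 = 9/4. Let y(x) = x^r sum_{n>=0} a_n x^n with a_0 = 1.
Substitute y = x^r sum a_n x^n and match x^{r+n}. The recurrence is
  D(n) a_n + 3 a_{n-1} + 3 a_{n-2} = 0,  where D(n) = (r+n)(r+n-1) + (0)(r+n) + (-45/16).
  a_n = [-3 a_{n-1} - 3 a_{n-2}] / D(n).
Since the indicial polynomial factors as (r - r_1)(r - r_2), D(n) = (r_1 + n - r_1)(r_1 + n - r_2) = n(n + 7/2).
Evaluating step by step (a_0 = 1):
  n = 1: D(1) = 1(1 + 7/2) = 9/2; numerator = -3(1) = -3; a_1 = (-3)/(9/2) = -2/3
  n = 2: D(2) = 2(2 + 7/2) = 11; numerator = -3(-2/3) - 3(1) = -1; a_2 = (-1)/(11) = -1/11
  n = 3: D(3) = 3(3 + 7/2) = 39/2; numerator = -3(-1/11) - 3(-2/3) = 25/11; a_3 = (25/11)/(39/2) = 50/429
  n = 4: D(4) = 4(4 + 7/2) = 30; numerator = -3(50/429) - 3(-1/11) = -1/13; a_4 = (-1/13)/(30) = -1/390

r = 9/4; a_0 = 1; a_1 = -2/3; a_2 = -1/11; a_3 = 50/429; a_4 = -1/390


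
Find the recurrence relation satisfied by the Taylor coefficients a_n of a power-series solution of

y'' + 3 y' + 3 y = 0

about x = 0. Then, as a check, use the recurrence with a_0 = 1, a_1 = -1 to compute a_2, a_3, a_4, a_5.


Substitute y = sum_n a_n x^n.
y''(x) has coefficient (n+2)(n+1) a_{n+2} at x^n;
3 y'(x) has coefficient 3 (n+1) a_{n+1} at x^n;
3 y(x) has coefficient 3 a_n at x^n.
Matching x^n: (n+2)(n+1) a_{n+2} + 3 (n+1) a_{n+1} + 3 a_n = 0.
Thus a_{n+2} = [-3 (n+1) a_{n+1} - 3 a_n] / ((n+1)(n+2)).

Check with a_0 = 1, a_1 = -1 (apply the recurrence for n = 0, 1, 2, 3): a_0 = 1, a_1 = -1, a_2 = 0, a_3 = 1/2, a_4 = -3/8, a_5 = 3/20.

a_(n+2) = [-3 (n+1) a_(n+1) - 3 a_n] / ((n+1)(n+2)); check: a_0 = 1, a_1 = -1, a_2 = 0, a_3 = 1/2, a_4 = -3/8, a_5 = 3/20


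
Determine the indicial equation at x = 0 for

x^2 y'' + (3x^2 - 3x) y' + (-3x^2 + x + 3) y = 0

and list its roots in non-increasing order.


Divide by x^2 to reach normal form y'' + P_1(x) y' + P_2(x) y = 0 with P_1(x) = 3 - 3/x and P_2(x) = -3 + 1/x + 3/x^2.
x = 0 is a singular point because the y'-coefficient 3 - 3/x has a pole at x = 0 and the y-coefficient -3 + 1/x + 3/x^2 has a pole at x = 0.
It is a regular singular point because x P_1(x) = p(x) = 3x - 3 and x^2 P_2(x) = q(x) = -3x^2 + x + 3 are polynomials, hence analytic at x = 0.
p(0) = -3,  q(0) = 3.
Indicial equation: r(r-1) + p(0) r + q(0) = 0, i.e. r^2 + (p(0) - 1) r + q(0) = 0, i.e. r^2 - 4 r + 3 = 0.
Discriminant: (-4)^2 - 4(3) = 4, so r = (4 ± 2)/2.
Solving: r_1 = 3, r_2 = 1.

indicial: r^2 - 4 r + 3 = 0; roots r_1 = 3, r_2 = 1


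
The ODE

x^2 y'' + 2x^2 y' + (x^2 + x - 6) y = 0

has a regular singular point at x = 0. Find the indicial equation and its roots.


Divide by x^2 to reach normal form y'' + P_1(x) y' + P_2(x) y = 0 with P_1(x) = 2 and P_2(x) = 1 + 1/x - 6/x^2.
x = 0 is a singular point because the y-coefficient 1 + 1/x - 6/x^2 has a pole at x = 0.
It is a regular singular point because x P_1(x) = p(x) = 2x and x^2 P_2(x) = q(x) = x^2 + x - 6 are polynomials, hence analytic at x = 0.
p(0) = 0,  q(0) = -6.
Indicial equation: r(r-1) + p(0) r + q(0) = 0, i.e. r^2 + (p(0) - 1) r + q(0) = 0, i.e. r^2 - 1 r - 6 = 0.
Discriminant: (-1)^2 - 4(-6) = 25, so r = (1 ± 5)/2.
Solving: r_1 = 3, r_2 = -2.

indicial: r^2 - 1 r - 6 = 0; roots r_1 = 3, r_2 = -2


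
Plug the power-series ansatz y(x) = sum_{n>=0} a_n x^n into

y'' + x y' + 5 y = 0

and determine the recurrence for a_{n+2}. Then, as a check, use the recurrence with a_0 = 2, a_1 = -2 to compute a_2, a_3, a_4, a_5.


Substitute y = sum_n a_n x^n.
y''(x) has coefficient (n+2)(n+1) a_{n+2} at x^n;
x y'(x) has coefficient n a_n at x^n (shift);
5 y(x) has coefficient 5 a_n at x^n.
Matching x^n: (n+2)(n+1) a_{n+2} + (n + 5) a_n = 0.
Thus a_{n+2} = (-n - 5) / ((n+1)(n+2)) * a_n.

Check with a_0 = 2, a_1 = -2 (apply the recurrence for n = 0, 1, 2, 3): a_0 = 2, a_1 = -2, a_2 = -5, a_3 = 2, a_4 = 35/12, a_5 = -4/5.

a_(n+2) = (-n - 5) / ((n+1)(n+2)) * a_n; check: a_0 = 2, a_1 = -2, a_2 = -5, a_3 = 2, a_4 = 35/12, a_5 = -4/5


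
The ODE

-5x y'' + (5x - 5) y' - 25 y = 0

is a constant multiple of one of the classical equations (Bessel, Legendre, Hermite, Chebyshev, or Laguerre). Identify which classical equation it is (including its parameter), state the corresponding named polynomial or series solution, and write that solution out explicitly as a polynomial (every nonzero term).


All three coefficients share the factor -5; dividing through by -5 gives  x y'' + (1 - x) y' + 5 y = 0.
This matches the Laguerre equation x y'' + (1 - x) y' + n y = 0 with n = 5; the polynomial solution is L_5(x).
With y = sum_k a_k x^k, matching x^k gives (k+1)k a_{k+1} + (k+1) a_{k+1} - k a_k + n a_k = 0, i.e. (k+1)^2 a_{k+1} = (k - n) a_k = (k - 5) a_k. The right side vanishes at k = 5, so the series terminates at degree 5.
Standard normalization L_n(0) = 1 gives a_0 = 1. Work upward with a_{k+1} = (k - 5) a_k / (k+1)^2:
  a_1 = (0 - 5)(1) / 1^2 = -5/1 = -5
  a_2 = (1 - 5)(-5) / 2^2 = 20/4 = 5
  a_3 = (2 - 5)(5) / 3^2 = -15/9 = -5/3
  a_4 = (3 - 5)(-5/3) / 4^2 = (10/3)/16 = 5/24
  a_5 = (4 - 5)(5/24) / 5^2 = (-5/24)/25 = -1/120
Hence L_5(x) = -x^5/120 + 5 x^4/24 - 5 x^3/3 + 5 x^2 - 5 x + 1.

L_5(x); series = -x^5/120 + 5 x^4/24 - 5 x^3/3 + 5 x^2 - 5 x + 1


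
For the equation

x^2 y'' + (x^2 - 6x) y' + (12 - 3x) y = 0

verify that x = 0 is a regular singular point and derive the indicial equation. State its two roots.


Divide by x^2 to reach normal form y'' + P_1(x) y' + P_2(x) y = 0 with P_1(x) = 1 - 6/x and P_2(x) = -3/x + 12/x^2.
x = 0 is a singular point because the y'-coefficient 1 - 6/x has a pole at x = 0 and the y-coefficient -3/x + 12/x^2 has a pole at x = 0.
It is a regular singular point because x P_1(x) = p(x) = x - 6 and x^2 P_2(x) = q(x) = 12 - 3x are polynomials, hence analytic at x = 0.
p(0) = -6,  q(0) = 12.
Indicial equation: r(r-1) + p(0) r + q(0) = 0, i.e. r^2 + (p(0) - 1) r + q(0) = 0, i.e. r^2 - 7 r + 12 = 0.
Discriminant: (-7)^2 - 4(12) = 1, so r = (7 ± 1)/2.
Solving: r_1 = 4, r_2 = 3.

indicial: r^2 - 7 r + 12 = 0; roots r_1 = 4, r_2 = 3


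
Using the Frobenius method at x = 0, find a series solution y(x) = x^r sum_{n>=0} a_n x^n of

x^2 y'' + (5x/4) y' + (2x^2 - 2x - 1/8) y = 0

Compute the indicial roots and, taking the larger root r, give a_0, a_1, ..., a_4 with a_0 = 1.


Write in Frobenius form y'' + (p(x)/x) y' + (q(x)/x^2) y = 0:
  p(x) = 5/4,  q(x) = 2x^2 - 2x - 1/8.
Indicial equation: r(r-1) + (5/4) r + (-1/8) = 0 -> roots r_1 = 1/4, r_2 = -1/2.
Take r = r_1 = 1/4. Let y(x) = x^r sum_{n>=0} a_n x^n with a_0 = 1.
Substitute y = x^r sum a_n x^n and match x^{r+n}. The recurrence is
  D(n) a_n - 2 a_{n-1} + 2 a_{n-2} = 0,  where D(n) = (r+n)(r+n-1) + (5/4)(r+n) + (-1/8).
  a_n = [2 a_{n-1} - 2 a_{n-2}] / D(n).
Since the indicial polynomial factors as (r - r_1)(r - r_2), D(n) = (r_1 + n - r_1)(r_1 + n - r_2) = n(n + 3/4).
Evaluating step by step (a_0 = 1):
  n = 1: D(1) = 1(1 + 3/4) = 7/4; numerator = 2(1) = 2; a_1 = (2)/(7/4) = 8/7
  n = 2: D(2) = 2(2 + 3/4) = 11/2; numerator = 2(8/7) - 2(1) = 2/7; a_2 = (2/7)/(11/2) = 4/77
  n = 3: D(3) = 3(3 + 3/4) = 45/4; numerator = 2(4/77) - 2(8/7) = -24/11; a_3 = (-24/11)/(45/4) = -32/165
  n = 4: D(4) = 4(4 + 3/4) = 19; numerator = 2(-32/165) - 2(4/77) = -568/1155; a_4 = (-568/1155)/(19) = -568/21945

r = 1/4; a_0 = 1; a_1 = 8/7; a_2 = 4/77; a_3 = -32/165; a_4 = -568/21945


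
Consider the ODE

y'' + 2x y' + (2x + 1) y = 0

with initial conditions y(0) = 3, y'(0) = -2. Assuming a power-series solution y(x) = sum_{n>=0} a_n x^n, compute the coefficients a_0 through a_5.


Ansatz: y(x) = sum_{n>=0} a_n x^n, so y'(x) = sum_{n>=1} n a_n x^(n-1) and y''(x) = sum_{n>=2} n(n-1) a_n x^(n-2).
Substitute into P(x) y'' + Q(x) y' + R(x) y = 0 with P(x) = 1, Q(x) = 2x, R(x) = 2x + 1, and match powers of x.
Initial conditions: a_0 = 3, a_1 = -2.
Setting the coefficient of each power of x to zero and solving order by order (substituting the coefficients already found):
  x^0: 2 a_2 + a_0 = 0  ->  2 a_2 = -a_0 = -3  ->  a_2 = -3/2
  x^1: 6 a_3 + 3 a_1 + 2 a_0 = 0  ->  6 a_3 = -3 a_1 - 2 a_0 = 0  ->  a_3 = 0
  x^2: 12 a_4 + 5 a_2 + 2 a_1 = 0  ->  12 a_4 = -5 a_2 - 2 a_1 = 23/2  ->  a_4 = 23/24
  x^3: 20 a_5 + 7 a_3 + 2 a_2 = 0  ->  20 a_5 = -7 a_3 - 2 a_2 = 3  ->  a_5 = 3/20
Truncated series: y(x) = 3 - 2 x - (3/2) x^2 + (23/24) x^4 + (3/20) x^5 + O(x^6).

a_0 = 3; a_1 = -2; a_2 = -3/2; a_3 = 0; a_4 = 23/24; a_5 = 3/20


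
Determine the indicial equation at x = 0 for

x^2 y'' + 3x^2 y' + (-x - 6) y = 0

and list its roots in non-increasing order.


Divide by x^2 to reach normal form y'' + P_1(x) y' + P_2(x) y = 0 with P_1(x) = 3 and P_2(x) = -1/x - 6/x^2.
x = 0 is a singular point because the y-coefficient -1/x - 6/x^2 has a pole at x = 0.
It is a regular singular point because x P_1(x) = p(x) = 3x and x^2 P_2(x) = q(x) = -x - 6 are polynomials, hence analytic at x = 0.
p(0) = 0,  q(0) = -6.
Indicial equation: r(r-1) + p(0) r + q(0) = 0, i.e. r^2 + (p(0) - 1) r + q(0) = 0, i.e. r^2 - 1 r - 6 = 0.
Discriminant: (-1)^2 - 4(-6) = 25, so r = (1 ± 5)/2.
Solving: r_1 = 3, r_2 = -2.

indicial: r^2 - 1 r - 6 = 0; roots r_1 = 3, r_2 = -2


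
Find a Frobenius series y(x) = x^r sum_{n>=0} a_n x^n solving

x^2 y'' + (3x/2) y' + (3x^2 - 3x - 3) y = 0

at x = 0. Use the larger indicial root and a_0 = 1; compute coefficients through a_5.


Write in Frobenius form y'' + (p(x)/x) y' + (q(x)/x^2) y = 0:
  p(x) = 3/2,  q(x) = 3x^2 - 3x - 3.
Indicial equation: r(r-1) + (3/2) r + (-3) = 0 -> roots r_1 = 3/2, r_2 = -2.
Take r = r_1 = 3/2. Let y(x) = x^r sum_{n>=0} a_n x^n with a_0 = 1.
Substitute y = x^r sum a_n x^n and match x^{r+n}. The recurrence is
  D(n) a_n - 3 a_{n-1} + 3 a_{n-2} = 0,  where D(n) = (r+n)(r+n-1) + (3/2)(r+n) + (-3).
  a_n = [3 a_{n-1} - 3 a_{n-2}] / D(n).
Since the indicial polynomial factors as (r - r_1)(r - r_2), D(n) = (r_1 + n - r_1)(r_1 + n - r_2) = n(n + 7/2).
Evaluating step by step (a_0 = 1):
  n = 1: D(1) = 1(1 + 7/2) = 9/2; numerator = 3(1) = 3; a_1 = (3)/(9/2) = 2/3
  n = 2: D(2) = 2(2 + 7/2) = 11; numerator = 3(2/3) - 3(1) = -1; a_2 = (-1)/(11) = -1/11
  n = 3: D(3) = 3(3 + 7/2) = 39/2; numerator = 3(-1/11) - 3(2/3) = -25/11; a_3 = (-25/11)/(39/2) = -50/429
  n = 4: D(4) = 4(4 + 7/2) = 30; numerator = 3(-50/429) - 3(-1/11) = -1/13; a_4 = (-1/13)/(30) = -1/390
  n = 5: D(5) = 5(5 + 7/2) = 85/2; numerator = 3(-1/390) - 3(-50/429) = 489/1430; a_5 = (489/1430)/(85/2) = 489/60775

r = 3/2; a_0 = 1; a_1 = 2/3; a_2 = -1/11; a_3 = -50/429; a_4 = -1/390; a_5 = 489/60775


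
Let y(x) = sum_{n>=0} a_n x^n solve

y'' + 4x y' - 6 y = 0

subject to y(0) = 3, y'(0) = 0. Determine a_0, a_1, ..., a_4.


Ansatz: y(x) = sum_{n>=0} a_n x^n, so y'(x) = sum_{n>=1} n a_n x^(n-1) and y''(x) = sum_{n>=2} n(n-1) a_n x^(n-2).
Substitute into P(x) y'' + Q(x) y' + R(x) y = 0 with P(x) = 1, Q(x) = 4x, R(x) = -6, and match powers of x.
Initial conditions: a_0 = 3, a_1 = 0.
Setting the coefficient of each power of x to zero and solving order by order (substituting the coefficients already found):
  x^0: 2 a_2 - 6 a_0 = 0  ->  2 a_2 = 6 a_0 = 18  ->  a_2 = 9
  x^1: 6 a_3 - 2 a_1 = 0  ->  6 a_3 = 2 a_1 = 0  ->  a_3 = 0
  x^2: 12 a_4 + 2 a_2 = 0  ->  12 a_4 = -2 a_2 = -18  ->  a_4 = -3/2
Truncated series: y(x) = 3 + 9 x^2 - (3/2) x^4 + O(x^5).

a_0 = 3; a_1 = 0; a_2 = 9; a_3 = 0; a_4 = -3/2


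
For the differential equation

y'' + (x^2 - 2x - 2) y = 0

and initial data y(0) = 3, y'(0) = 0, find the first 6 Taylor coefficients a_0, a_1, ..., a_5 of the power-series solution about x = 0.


Ansatz: y(x) = sum_{n>=0} a_n x^n, so y'(x) = sum_{n>=1} n a_n x^(n-1) and y''(x) = sum_{n>=2} n(n-1) a_n x^(n-2).
Substitute into P(x) y'' + Q(x) y' + R(x) y = 0 with P(x) = 1, Q(x) = 0, R(x) = x^2 - 2x - 2, and match powers of x.
Initial conditions: a_0 = 3, a_1 = 0.
Setting the coefficient of each power of x to zero and solving order by order (substituting the coefficients already found):
  x^0: 2 a_2 - 2 a_0 = 0  ->  2 a_2 = 2 a_0 = 6  ->  a_2 = 3
  x^1: 6 a_3 - 2 a_1 - 2 a_0 = 0  ->  6 a_3 = 2 a_1 + 2 a_0 = 6  ->  a_3 = 1
  x^2: 12 a_4 - 2 a_2 - 2 a_1 + a_0 = 0  ->  12 a_4 = 2 a_2 + 2 a_1 - a_0 = 3  ->  a_4 = 1/4
  x^3: 20 a_5 - 2 a_3 - 2 a_2 + a_1 = 0  ->  20 a_5 = 2 a_3 + 2 a_2 - a_1 = 8  ->  a_5 = 2/5
Truncated series: y(x) = 3 + 3 x^2 + x^3 + (1/4) x^4 + (2/5) x^5 + O(x^6).

a_0 = 3; a_1 = 0; a_2 = 3; a_3 = 1; a_4 = 1/4; a_5 = 2/5


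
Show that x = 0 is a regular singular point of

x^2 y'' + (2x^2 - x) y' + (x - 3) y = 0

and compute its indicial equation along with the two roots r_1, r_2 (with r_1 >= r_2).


Divide by x^2 to reach normal form y'' + P_1(x) y' + P_2(x) y = 0 with P_1(x) = 2 - 1/x and P_2(x) = 1/x - 3/x^2.
x = 0 is a singular point because the y'-coefficient 2 - 1/x has a pole at x = 0 and the y-coefficient 1/x - 3/x^2 has a pole at x = 0.
It is a regular singular point because x P_1(x) = p(x) = 2x - 1 and x^2 P_2(x) = q(x) = x - 3 are polynomials, hence analytic at x = 0.
p(0) = -1,  q(0) = -3.
Indicial equation: r(r-1) + p(0) r + q(0) = 0, i.e. r^2 + (p(0) - 1) r + q(0) = 0, i.e. r^2 - 2 r - 3 = 0.
Discriminant: (-2)^2 - 4(-3) = 16, so r = (2 ± 4)/2.
Solving: r_1 = 3, r_2 = -1.

indicial: r^2 - 2 r - 3 = 0; roots r_1 = 3, r_2 = -1


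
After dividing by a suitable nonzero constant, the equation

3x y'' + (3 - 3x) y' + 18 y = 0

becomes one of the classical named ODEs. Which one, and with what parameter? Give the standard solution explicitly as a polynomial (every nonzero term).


All three coefficients share the factor 3; dividing through by 3 gives  x y'' + (1 - x) y' + 6 y = 0.
This matches the Laguerre equation x y'' + (1 - x) y' + n y = 0 with n = 6; the polynomial solution is L_6(x).
With y = sum_k a_k x^k, matching x^k gives (k+1)k a_{k+1} + (k+1) a_{k+1} - k a_k + n a_k = 0, i.e. (k+1)^2 a_{k+1} = (k - n) a_k = (k - 6) a_k. The right side vanishes at k = 6, so the series terminates at degree 6.
Standard normalization L_n(0) = 1 gives a_0 = 1. Work upward with a_{k+1} = (k - 6) a_k / (k+1)^2:
  a_1 = (0 - 6)(1) / 1^2 = -6/1 = -6
  a_2 = (1 - 6)(-6) / 2^2 = 30/4 = 15/2
  a_3 = (2 - 6)(15/2) / 3^2 = -30/9 = -10/3
  a_4 = (3 - 6)(-10/3) / 4^2 = 10/16 = 5/8
  a_5 = (4 - 6)(5/8) / 5^2 = (-5/4)/25 = -1/20
  a_6 = (5 - 6)(-1/20) / 6^2 = (1/20)/36 = 1/720
Hence L_6(x) = x^6/720 - x^5/20 + 5 x^4/8 - 10 x^3/3 + 15 x^2/2 - 6 x + 1.

L_6(x); series = x^6/720 - x^5/20 + 5 x^4/8 - 10 x^3/3 + 15 x^2/2 - 6 x + 1


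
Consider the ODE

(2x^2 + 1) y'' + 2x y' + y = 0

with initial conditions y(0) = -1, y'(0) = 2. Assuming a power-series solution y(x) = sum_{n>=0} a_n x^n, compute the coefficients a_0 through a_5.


Ansatz: y(x) = sum_{n>=0} a_n x^n, so y'(x) = sum_{n>=1} n a_n x^(n-1) and y''(x) = sum_{n>=2} n(n-1) a_n x^(n-2).
Substitute into P(x) y'' + Q(x) y' + R(x) y = 0 with P(x) = 2x^2 + 1, Q(x) = 2x, R(x) = 1, and match powers of x.
Initial conditions: a_0 = -1, a_1 = 2.
Setting the coefficient of each power of x to zero and solving order by order (substituting the coefficients already found):
  x^0: 2 a_2 + a_0 = 0  ->  2 a_2 = -a_0 = 1  ->  a_2 = 1/2
  x^1: 6 a_3 + 3 a_1 = 0  ->  6 a_3 = -3 a_1 = -6  ->  a_3 = -1
  x^2: 12 a_4 + 9 a_2 = 0  ->  12 a_4 = -9 a_2 = -9/2  ->  a_4 = -3/8
  x^3: 20 a_5 + 19 a_3 = 0  ->  20 a_5 = -19 a_3 = 19  ->  a_5 = 19/20
Truncated series: y(x) = -1 + 2 x + (1/2) x^2 - x^3 - (3/8) x^4 + (19/20) x^5 + O(x^6).

a_0 = -1; a_1 = 2; a_2 = 1/2; a_3 = -1; a_4 = -3/8; a_5 = 19/20


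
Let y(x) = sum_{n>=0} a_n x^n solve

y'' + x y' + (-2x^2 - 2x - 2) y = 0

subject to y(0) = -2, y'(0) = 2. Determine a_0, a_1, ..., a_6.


Ansatz: y(x) = sum_{n>=0} a_n x^n, so y'(x) = sum_{n>=1} n a_n x^(n-1) and y''(x) = sum_{n>=2} n(n-1) a_n x^(n-2).
Substitute into P(x) y'' + Q(x) y' + R(x) y = 0 with P(x) = 1, Q(x) = x, R(x) = -2x^2 - 2x - 2, and match powers of x.
Initial conditions: a_0 = -2, a_1 = 2.
Setting the coefficient of each power of x to zero and solving order by order (substituting the coefficients already found):
  x^0: 2 a_2 - 2 a_0 = 0  ->  2 a_2 = 2 a_0 = -4  ->  a_2 = -2
  x^1: 6 a_3 - a_1 - 2 a_0 = 0  ->  6 a_3 = a_1 + 2 a_0 = -2  ->  a_3 = -1/3
  x^2: 12 a_4 - 2 a_1 - 2 a_0 = 0  ->  12 a_4 = 2 a_1 + 2 a_0 = 0  ->  a_4 = 0
  x^3: 20 a_5 + a_3 - 2 a_2 - 2 a_1 = 0  ->  20 a_5 = -a_3 + 2 a_2 + 2 a_1 = 1/3  ->  a_5 = 1/60
  x^4: 30 a_6 + 2 a_4 - 2 a_3 - 2 a_2 = 0  ->  30 a_6 = -2 a_4 + 2 a_3 + 2 a_2 = -14/3  ->  a_6 = -7/45
Truncated series: y(x) = -2 + 2 x - 2 x^2 - (1/3) x^3 + (1/60) x^5 - (7/45) x^6 + O(x^7).

a_0 = -2; a_1 = 2; a_2 = -2; a_3 = -1/3; a_4 = 0; a_5 = 1/60; a_6 = -7/45


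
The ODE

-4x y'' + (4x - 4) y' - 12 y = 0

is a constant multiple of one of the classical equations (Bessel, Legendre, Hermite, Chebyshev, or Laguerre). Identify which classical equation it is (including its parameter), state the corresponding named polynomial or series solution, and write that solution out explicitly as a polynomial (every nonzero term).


All three coefficients share the factor -4; dividing through by -4 gives  x y'' + (1 - x) y' + 3 y = 0.
This matches the Laguerre equation x y'' + (1 - x) y' + n y = 0 with n = 3; the polynomial solution is L_3(x).
With y = sum_k a_k x^k, matching x^k gives (k+1)k a_{k+1} + (k+1) a_{k+1} - k a_k + n a_k = 0, i.e. (k+1)^2 a_{k+1} = (k - n) a_k = (k - 3) a_k. The right side vanishes at k = 3, so the series terminates at degree 3.
Standard normalization L_n(0) = 1 gives a_0 = 1. Work upward with a_{k+1} = (k - 3) a_k / (k+1)^2:
  a_1 = (0 - 3)(1) / 1^2 = -3/1 = -3
  a_2 = (1 - 3)(-3) / 2^2 = 6/4 = 3/2
  a_3 = (2 - 3)(3/2) / 3^2 = (-3/2)/9 = -1/6
Hence L_3(x) = -x^3/6 + 3 x^2/2 - 3 x + 1.

L_3(x); series = -x^3/6 + 3 x^2/2 - 3 x + 1


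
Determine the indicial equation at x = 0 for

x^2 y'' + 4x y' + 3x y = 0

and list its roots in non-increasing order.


Divide by x^2 to reach normal form y'' + P_1(x) y' + P_2(x) y = 0 with P_1(x) = 4/x and P_2(x) = 3/x.
x = 0 is a singular point because the y'-coefficient 4/x has a pole at x = 0 and the y-coefficient 3/x has a pole at x = 0.
It is a regular singular point because x P_1(x) = p(x) = 4 and x^2 P_2(x) = q(x) = 3x are polynomials, hence analytic at x = 0.
p(0) = 4,  q(0) = 0.
Indicial equation: r(r-1) + p(0) r + q(0) = 0, i.e. r^2 + (p(0) - 1) r + q(0) = 0, i.e. r^2 + 3 r = 0.
Discriminant: (3)^2 - 4(0) = 9, so r = (-3 ± 3)/2.
Solving: r_1 = 0, r_2 = -3.

indicial: r^2 + 3 r = 0; roots r_1 = 0, r_2 = -3


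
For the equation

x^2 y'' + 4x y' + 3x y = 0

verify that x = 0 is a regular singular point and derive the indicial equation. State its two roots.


Divide by x^2 to reach normal form y'' + P_1(x) y' + P_2(x) y = 0 with P_1(x) = 4/x and P_2(x) = 3/x.
x = 0 is a singular point because the y'-coefficient 4/x has a pole at x = 0 and the y-coefficient 3/x has a pole at x = 0.
It is a regular singular point because x P_1(x) = p(x) = 4 and x^2 P_2(x) = q(x) = 3x are polynomials, hence analytic at x = 0.
p(0) = 4,  q(0) = 0.
Indicial equation: r(r-1) + p(0) r + q(0) = 0, i.e. r^2 + (p(0) - 1) r + q(0) = 0, i.e. r^2 + 3 r = 0.
Discriminant: (3)^2 - 4(0) = 9, so r = (-3 ± 3)/2.
Solving: r_1 = 0, r_2 = -3.

indicial: r^2 + 3 r = 0; roots r_1 = 0, r_2 = -3


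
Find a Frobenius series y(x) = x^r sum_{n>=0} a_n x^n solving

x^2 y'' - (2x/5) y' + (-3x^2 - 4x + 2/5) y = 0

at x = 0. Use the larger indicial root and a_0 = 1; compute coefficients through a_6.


Write in Frobenius form y'' + (p(x)/x) y' + (q(x)/x^2) y = 0:
  p(x) = -2/5,  q(x) = -3x^2 - 4x + 2/5.
Indicial equation: r(r-1) + (-2/5) r + (2/5) = 0 -> roots r_1 = 1, r_2 = 2/5.
Take r = r_1 = 1. Let y(x) = x^r sum_{n>=0} a_n x^n with a_0 = 1.
Substitute y = x^r sum a_n x^n and match x^{r+n}. The recurrence is
  D(n) a_n - 4 a_{n-1} - 3 a_{n-2} = 0,  where D(n) = (r+n)(r+n-1) + (-2/5)(r+n) + (2/5).
  a_n = [4 a_{n-1} + 3 a_{n-2}] / D(n).
Since the indicial polynomial factors as (r - r_1)(r - r_2), D(n) = (r_1 + n - r_1)(r_1 + n - r_2) = n(n + 3/5).
Evaluating step by step (a_0 = 1):
  n = 1: D(1) = 1(1 + 3/5) = 8/5; numerator = 4(1) = 4; a_1 = (4)/(8/5) = 5/2
  n = 2: D(2) = 2(2 + 3/5) = 26/5; numerator = 4(5/2) + 3(1) = 13; a_2 = (13)/(26/5) = 5/2
  n = 3: D(3) = 3(3 + 3/5) = 54/5; numerator = 4(5/2) + 3(5/2) = 35/2; a_3 = (35/2)/(54/5) = 175/108
  n = 4: D(4) = 4(4 + 3/5) = 92/5; numerator = 4(175/108) + 3(5/2) = 755/54; a_4 = (755/54)/(92/5) = 3775/4968
  n = 5: D(5) = 5(5 + 3/5) = 28; numerator = 4(3775/4968) + 3(175/108) = 19625/2484; a_5 = (19625/2484)/(28) = 19625/69552
  n = 6: D(6) = 6(6 + 3/5) = 198/5; numerator = 4(19625/69552) + 3(3775/4968) = 118525/34776; a_6 = (118525/34776)/(198/5) = 53875/625968

r = 1; a_0 = 1; a_1 = 5/2; a_2 = 5/2; a_3 = 175/108; a_4 = 3775/4968; a_5 = 19625/69552; a_6 = 53875/625968


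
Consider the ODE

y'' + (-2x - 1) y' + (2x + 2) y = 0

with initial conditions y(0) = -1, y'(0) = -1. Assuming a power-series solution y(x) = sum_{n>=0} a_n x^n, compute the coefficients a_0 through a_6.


Ansatz: y(x) = sum_{n>=0} a_n x^n, so y'(x) = sum_{n>=1} n a_n x^(n-1) and y''(x) = sum_{n>=2} n(n-1) a_n x^(n-2).
Substitute into P(x) y'' + Q(x) y' + R(x) y = 0 with P(x) = 1, Q(x) = -2x - 1, R(x) = 2x + 2, and match powers of x.
Initial conditions: a_0 = -1, a_1 = -1.
Setting the coefficient of each power of x to zero and solving order by order (substituting the coefficients already found):
  x^0: 2 a_2 - a_1 + 2 a_0 = 0  ->  2 a_2 = a_1 - 2 a_0 = 1  ->  a_2 = 1/2
  x^1: 6 a_3 - 2 a_2 + 2 a_0 = 0  ->  6 a_3 = 2 a_2 - 2 a_0 = 3  ->  a_3 = 1/2
  x^2: 12 a_4 - 3 a_3 - 2 a_2 + 2 a_1 = 0  ->  12 a_4 = 3 a_3 + 2 a_2 - 2 a_1 = 9/2  ->  a_4 = 3/8
  x^3: 20 a_5 - 4 a_4 - 4 a_3 + 2 a_2 = 0  ->  20 a_5 = 4 a_4 + 4 a_3 - 2 a_2 = 5/2  ->  a_5 = 1/8
  x^4: 30 a_6 - 5 a_5 - 6 a_4 + 2 a_3 = 0  ->  30 a_6 = 5 a_5 + 6 a_4 - 2 a_3 = 15/8  ->  a_6 = 1/16
Truncated series: y(x) = -1 - x + (1/2) x^2 + (1/2) x^3 + (3/8) x^4 + (1/8) x^5 + (1/16) x^6 + O(x^7).

a_0 = -1; a_1 = -1; a_2 = 1/2; a_3 = 1/2; a_4 = 3/8; a_5 = 1/8; a_6 = 1/16


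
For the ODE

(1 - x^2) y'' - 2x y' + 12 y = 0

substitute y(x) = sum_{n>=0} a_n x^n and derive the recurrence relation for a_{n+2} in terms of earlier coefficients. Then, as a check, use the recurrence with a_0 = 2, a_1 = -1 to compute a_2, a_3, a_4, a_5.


Substitute y = sum_n a_n x^n.
(1 - 1 x^2) y'' contributes (n+2)(n+1) a_{n+2} - n(n-1) a_n at x^n.
-2 x y'(x) contributes -2 n a_n at x^n.
12 y(x) contributes 12 a_n at x^n.
Matching x^n: (n+2)(n+1) a_{n+2} + (-n(n-1) - 2 n + 12) a_n = 0.
Thus a_{n+2} = (n(n-1) + 2 n - 12) / ((n+1)(n+2)) * a_n.

Check with a_0 = 2, a_1 = -1 (apply the recurrence for n = 0, 1, 2, 3): a_0 = 2, a_1 = -1, a_2 = -12, a_3 = 5/3, a_4 = 6, a_5 = 0.

a_(n+2) = (n(n-1) + 2 n - 12) / ((n+1)(n+2)) * a_n; check: a_0 = 2, a_1 = -1, a_2 = -12, a_3 = 5/3, a_4 = 6, a_5 = 0


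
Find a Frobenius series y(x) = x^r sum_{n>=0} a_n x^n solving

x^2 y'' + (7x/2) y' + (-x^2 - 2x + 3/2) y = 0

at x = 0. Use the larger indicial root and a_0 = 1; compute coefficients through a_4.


Write in Frobenius form y'' + (p(x)/x) y' + (q(x)/x^2) y = 0:
  p(x) = 7/2,  q(x) = -x^2 - 2x + 3/2.
Indicial equation: r(r-1) + (7/2) r + (3/2) = 0 -> roots r_1 = -1, r_2 = -3/2.
Take r = r_1 = -1. Let y(x) = x^r sum_{n>=0} a_n x^n with a_0 = 1.
Substitute y = x^r sum a_n x^n and match x^{r+n}. The recurrence is
  D(n) a_n - 2 a_{n-1} - 1 a_{n-2} = 0,  where D(n) = (r+n)(r+n-1) + (7/2)(r+n) + (3/2).
  a_n = [2 a_{n-1} + 1 a_{n-2}] / D(n).
Since the indicial polynomial factors as (r - r_1)(r - r_2), D(n) = (r_1 + n - r_1)(r_1 + n - r_2) = n(n + 1/2).
Evaluating step by step (a_0 = 1):
  n = 1: D(1) = 1(1 + 1/2) = 3/2; numerator = 2(1) = 2; a_1 = (2)/(3/2) = 4/3
  n = 2: D(2) = 2(2 + 1/2) = 5; numerator = 2(4/3) + 1(1) = 11/3; a_2 = (11/3)/(5) = 11/15
  n = 3: D(3) = 3(3 + 1/2) = 21/2; numerator = 2(11/15) + 1(4/3) = 14/5; a_3 = (14/5)/(21/2) = 4/15
  n = 4: D(4) = 4(4 + 1/2) = 18; numerator = 2(4/15) + 1(11/15) = 19/15; a_4 = (19/15)/(18) = 19/270

r = -1; a_0 = 1; a_1 = 4/3; a_2 = 11/15; a_3 = 4/15; a_4 = 19/270


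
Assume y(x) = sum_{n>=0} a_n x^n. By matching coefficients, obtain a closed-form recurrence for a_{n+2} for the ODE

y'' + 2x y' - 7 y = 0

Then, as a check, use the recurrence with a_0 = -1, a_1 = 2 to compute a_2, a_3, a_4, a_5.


Substitute y = sum_n a_n x^n.
y''(x) has coefficient (n+2)(n+1) a_{n+2} at x^n;
2 x y'(x) has coefficient 2 n a_n at x^n (shift);
-7 y(x) has coefficient -7 a_n at x^n.
Matching x^n: (n+2)(n+1) a_{n+2} + (2n - 7) a_n = 0.
Thus a_{n+2} = (-2n + 7) / ((n+1)(n+2)) * a_n.

Check with a_0 = -1, a_1 = 2 (apply the recurrence for n = 0, 1, 2, 3): a_0 = -1, a_1 = 2, a_2 = -7/2, a_3 = 5/3, a_4 = -7/8, a_5 = 1/12.

a_(n+2) = (-2n + 7) / ((n+1)(n+2)) * a_n; check: a_0 = -1, a_1 = 2, a_2 = -7/2, a_3 = 5/3, a_4 = -7/8, a_5 = 1/12
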